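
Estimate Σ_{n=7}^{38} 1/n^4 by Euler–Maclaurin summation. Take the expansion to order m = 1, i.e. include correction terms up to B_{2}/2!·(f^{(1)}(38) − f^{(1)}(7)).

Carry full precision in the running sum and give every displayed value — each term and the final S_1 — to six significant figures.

S_1 ≈ 0.00119406

∫_7^38 1/x^4 dx evaluates to 0.000965743.
Endpoint term: (f(7) + f(38))/2 = (0.000416493 + 4.79585e-07)/2 = 0.000208486.
So far: 0.00117423.
k=1: B_{2}/(2)! × [f^{(1)}(38) − f^{(1)}(7)] = 1/12 × (-5.04826e-08 − (-0.000237996)) = 1.98288e-05.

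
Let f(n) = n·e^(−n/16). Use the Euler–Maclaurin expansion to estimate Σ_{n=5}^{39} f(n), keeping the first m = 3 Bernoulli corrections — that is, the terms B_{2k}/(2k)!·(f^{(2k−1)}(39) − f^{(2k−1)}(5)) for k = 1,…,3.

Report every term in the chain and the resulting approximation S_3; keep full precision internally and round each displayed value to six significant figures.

S_3 ≈ 172.410

The integral term ∫_5^39 x·e^(−x/16) dx = 168.929.
Endpoint term: (f(5) + f(39))/2 = (3.65808 + 3.40778)/2 = 3.53293.
Integral + boundary = 172.462.
Correction k=1: B_{2}/2! · (f^{(1)}(39) − f^{(1)}(5)) = 1/12 · (-0.125607 − 0.502986) = -0.0523828.
Partial sum through k=1: 172.410.
Correction k=2: B_{4}/4! · (f^{(3)}(39) − f^{(3)}(5)) = −1/720 · (0.000191995 − 0.00768054) = 1.04008e-05.
Partial sum through k=2: 172.410.
Correction k=3: B_{6}/6! · (f^{(5)}(39) − f^{(5)}(5)) = 1/30240 · (3.41658e-06 − 5.23292e-05) = -1.61748e-09.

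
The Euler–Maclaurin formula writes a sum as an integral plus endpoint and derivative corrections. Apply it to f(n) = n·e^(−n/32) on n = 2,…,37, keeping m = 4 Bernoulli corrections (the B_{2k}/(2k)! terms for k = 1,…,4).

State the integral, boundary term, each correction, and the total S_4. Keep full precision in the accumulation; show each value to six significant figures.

∫_2^37 x·e^(−x/32) dx evaluates to 327.303.
½[f(2) + f(37)] = ½[1.87883 + 11.6426] = 6.76070.
So far: 334.064.
k=1: B_{2}/(2)! × [f^{(1)}(37) − f^{(1)}(2)] = 1/12 × (-0.0491662 − 0.880700) = -0.0774888.
Partial sum through k=1: 333.987.
k=2: B_{4}/(4)! × [f^{(3)}(37) − f^{(3)}(2)] = −1/720 × (0.000566564 − 0.00269485) = 2.95595e-06.
Partial sum through k=2: 333.987.
k=3: B_{6}/(6)! × [f^{(5)}(37) − f^{(5)}(2)] = 1/30240 × (1.15346e-06 − 4.42348e-06) = -1.08136e-10.
Partial sum through k=3: 333.987.
k=4: B_{8}/(8)! × [f^{(7)}(37) − f^{(7)}(2)] = −1/1209600 × (1.71253e-09 − 6.06960e-09) = 3.60207e-15.

S_4 ≈ 333.987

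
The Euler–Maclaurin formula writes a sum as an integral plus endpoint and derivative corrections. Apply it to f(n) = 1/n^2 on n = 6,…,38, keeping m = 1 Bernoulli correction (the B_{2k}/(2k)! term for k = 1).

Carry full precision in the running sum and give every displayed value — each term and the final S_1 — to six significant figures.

S_1 ≈ 0.155355

The integral term ∫_6^38 1/x^2 dx = 0.140351.
½[f(6) + f(38)] = ½[0.0277778 + 0.000692521] = 0.0142351.
So far: 0.154586.
k=1: B_{2}/(2)! × [f^{(1)}(38) − f^{(1)}(6)] = 1/12 × (-3.64485e-05 − (-0.00925926)) = 0.000768568.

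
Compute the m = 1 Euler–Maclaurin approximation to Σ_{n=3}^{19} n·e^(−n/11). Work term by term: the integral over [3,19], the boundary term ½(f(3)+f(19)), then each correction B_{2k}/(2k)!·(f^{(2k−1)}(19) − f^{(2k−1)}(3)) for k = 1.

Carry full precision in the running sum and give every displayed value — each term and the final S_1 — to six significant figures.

S_1 ≈ 61.3505

∫_3^19 x·e^(−x/11) dx evaluates to 58.5766.
½[f(3) + f(19)] = ½[2.28390 + 3.37760] = 2.83075.
So far: 61.4074.
Correction k=1: B_{2}/2! · (f^{(1)}(19) − f^{(1)}(3)) = 1/12 · (-0.129286 − 0.553673) = -0.0569133.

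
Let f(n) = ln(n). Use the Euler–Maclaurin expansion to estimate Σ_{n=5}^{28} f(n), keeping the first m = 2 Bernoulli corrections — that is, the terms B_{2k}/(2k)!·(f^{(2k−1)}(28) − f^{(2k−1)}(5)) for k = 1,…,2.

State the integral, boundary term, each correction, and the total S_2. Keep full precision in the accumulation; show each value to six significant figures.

The integral term ∫_5^28 ln(x) dx = 62.2545.
½[f(5) + f(28)] = ½[1.60944 + 3.33220] = 2.47082.
Running total after boundary: 64.7254.
Correction k=1: B_{2}/2! · (f^{(1)}(28) − f^{(1)}(5)) = 1/12 · (0.0357143 − 0.200000) = -0.0136905.
Partial sum through k=1: 64.7117.
Correction k=2: B_{4}/4! · (f^{(3)}(28) − f^{(3)}(5)) = −1/720 · (9.11079e-05 − 0.0160000) = 2.20957e-05.

S_2 ≈ 64.7117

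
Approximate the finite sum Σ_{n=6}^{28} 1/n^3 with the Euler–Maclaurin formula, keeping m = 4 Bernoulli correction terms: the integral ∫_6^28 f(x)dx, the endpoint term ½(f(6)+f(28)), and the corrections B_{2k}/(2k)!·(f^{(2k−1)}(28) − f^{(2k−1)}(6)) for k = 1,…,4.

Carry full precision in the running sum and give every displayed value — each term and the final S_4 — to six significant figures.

Integral: ∫_6^28 1/x^3 dx = 0.0132511.
Endpoint term: (f(6) + f(28))/2 = (0.00462963 + 4.55539e-05)/2 = 0.00233759.
So far: 0.0155887.
Correction k=1: B_{2}/2! · (f^{(1)}(28) − f^{(1)}(6)) = 1/12 · (-4.88078e-06 − (-0.00231481)) = 0.000192495.
Partial sum through k=1: 0.0157812.
Correction k=2: B_{4}/4! · (f^{(3)}(28) − f^{(3)}(6)) = −1/720 · (-1.24510e-07 − (-0.00128601)) = -1.78595e-06.
Partial sum through k=2: 0.0157794.
Correction k=3: B_{6}/6! · (f^{(5)}(28) − f^{(5)}(6)) = 1/30240 · (-6.67016e-09 − (-0.00150034)) = 4.96143e-08.
Partial sum through k=3: 0.0157795.
Correction k=4: B_{8}/8! · (f^{(7)}(28) − f^{(7)}(6)) = −1/1209600 · (-6.12566e-10 − (-0.00300069)) = -2.48073e-09.

S_4 ≈ 0.0157795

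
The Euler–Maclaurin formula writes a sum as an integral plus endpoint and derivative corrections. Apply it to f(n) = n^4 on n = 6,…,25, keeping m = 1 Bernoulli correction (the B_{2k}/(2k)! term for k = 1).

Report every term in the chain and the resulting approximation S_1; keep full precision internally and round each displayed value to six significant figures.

Integral: ∫_6^25 x^4 dx = 1.95157e+06.
Boundary: ½(f(6) + f(25)) = ½(1296.00 + 390625) = 195960.
Running total after boundary: 2.14753e+06.
k=1: B_{2}/(2)! × [f^{(1)}(25) − f^{(1)}(6)] = 1/12 × (62500.0 − 864.000) = 5136.33.

S_1 ≈ 2.15267e+06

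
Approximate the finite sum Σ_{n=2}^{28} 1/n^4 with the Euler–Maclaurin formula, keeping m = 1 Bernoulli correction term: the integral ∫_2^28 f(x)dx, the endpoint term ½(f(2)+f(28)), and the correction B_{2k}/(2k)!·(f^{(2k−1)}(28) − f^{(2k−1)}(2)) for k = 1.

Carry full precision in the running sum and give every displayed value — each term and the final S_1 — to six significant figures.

The integral term ∫_2^28 1/x^4 dx = 0.0416515.
½[f(2) + f(28)] = ½[0.0625000 + 1.62693e-06] = 0.0312508.
Integral + boundary = 0.0729023.
Correction k=1: B_{2}/2! · (f^{(1)}(28) − f^{(1)}(2)) = 1/12 · (-2.32418e-07 − (-0.125000)) = 0.0104166.

S_1 ≈ 0.0833189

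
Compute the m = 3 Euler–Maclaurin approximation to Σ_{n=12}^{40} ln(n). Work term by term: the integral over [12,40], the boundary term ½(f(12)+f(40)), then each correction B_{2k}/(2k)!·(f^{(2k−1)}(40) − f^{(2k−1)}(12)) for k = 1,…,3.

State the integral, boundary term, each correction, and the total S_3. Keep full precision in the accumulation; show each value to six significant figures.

S_3 ≈ 92.8183

∫_12^40 ln(x) dx evaluates to 89.7363.
Endpoint term: (f(12) + f(40))/2 = (2.48491 + 3.68888)/2 = 3.08689.
Integral + boundary = 92.8232.
Correction k=1: B_{2}/2! · (f^{(1)}(40) − f^{(1)}(12)) = 1/12 · (0.0250000 − 0.0833333) = -0.00486111.
Partial sum through k=1: 92.8183.
Correction k=2: B_{4}/4! · (f^{(3)}(40) − f^{(3)}(12)) = −1/720 · (3.12500e-05 − 0.00115741) = 1.56411e-06.
Partial sum through k=2: 92.8183.
Correction k=3: B_{6}/6! · (f^{(5)}(40) − f^{(5)}(12)) = 1/30240 · (2.34375e-07 − 9.64506e-05) = -3.18175e-09.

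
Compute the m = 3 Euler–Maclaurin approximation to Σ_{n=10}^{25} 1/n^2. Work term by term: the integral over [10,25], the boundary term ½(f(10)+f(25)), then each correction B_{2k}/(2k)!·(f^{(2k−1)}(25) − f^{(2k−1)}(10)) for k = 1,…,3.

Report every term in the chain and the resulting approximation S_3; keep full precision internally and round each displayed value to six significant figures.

S_3 ≈ 0.0659557

The integral term ∫_10^25 1/x^2 dx = 0.0600000.
½[f(10) + f(25)] = ½[0.0100000 + 0.00160000] = 0.00580000.
Integral + boundary = 0.0658000.
k=1: B_{2}/(2)! × [f^{(1)}(25) − f^{(1)}(10)] = 1/12 × (-0.000128000 − (-0.00200000)) = 0.000156000.
Running total after k=1: 0.0659560.
k=2: B_{4}/(4)! × [f^{(3)}(25) − f^{(3)}(10)] = −1/720 × (-2.45760e-06 − (-0.000240000)) = -3.29920e-07.
Running total after k=2: 0.0659557.
k=3: B_{6}/(6)! × [f^{(5)}(25) − f^{(5)}(10)] = 1/30240 × (-1.17965e-07 − (-7.20000e-05)) = 2.37705e-09.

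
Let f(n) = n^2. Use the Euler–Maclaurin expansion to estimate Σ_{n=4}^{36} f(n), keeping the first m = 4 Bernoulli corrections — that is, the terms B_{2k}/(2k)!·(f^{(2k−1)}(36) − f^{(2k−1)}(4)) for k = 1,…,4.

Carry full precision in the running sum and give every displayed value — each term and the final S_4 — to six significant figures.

S_4 ≈ 16192.0

Integral: ∫_4^36 x^2 dx = 15530.7.
½[f(4) + f(36)] = ½[16.0000 + 1296.00] = 656.000.
Running total after boundary: 16186.7.
k=1: B_{2}/(2)! × [f^{(1)}(36) − f^{(1)}(4)] = 1/12 × (72.0000 − 8.00000) = 5.33333.
Partial sum through k=1: 16192.0.
k=2: B_{4}/(4)! × [f^{(3)}(36) − f^{(3)}(4)] = −1/720 × (0.00000 − 0.00000) = 0.00000.
Partial sum through k=2: 16192.0.
k=3: B_{6}/(6)! × [f^{(5)}(36) − f^{(5)}(4)] = 1/30240 × (0.00000 − 0.00000) = 0.00000.
Partial sum through k=3: 16192.0.
k=4: B_{8}/(8)! × [f^{(7)}(36) − f^{(7)}(4)] = −1/1209600 × (0.00000 − 0.00000) = 0.00000.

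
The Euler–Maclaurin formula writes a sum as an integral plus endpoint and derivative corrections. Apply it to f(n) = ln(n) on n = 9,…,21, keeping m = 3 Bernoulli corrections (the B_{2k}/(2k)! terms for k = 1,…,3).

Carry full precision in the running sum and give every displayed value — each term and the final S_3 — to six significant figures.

∫_9^21 ln(x) dx evaluates to 32.1599.
½[f(9) + f(21)] = ½[2.19722 + 3.04452] = 2.62087.
Running total after boundary: 34.7808.
Order-1 term: 1/12 · (0.0476190 − 0.111111) = -0.00529101.
After k=1: 34.7755.
Order-2 term: −1/720 · (0.000215959 − 0.00274348) = 3.51045e-06.
After k=2: 34.7755.
Order-3 term: 1/30240 · (5.87645e-06 − 0.000406442) = -1.32462e-08.

S_3 ≈ 34.7755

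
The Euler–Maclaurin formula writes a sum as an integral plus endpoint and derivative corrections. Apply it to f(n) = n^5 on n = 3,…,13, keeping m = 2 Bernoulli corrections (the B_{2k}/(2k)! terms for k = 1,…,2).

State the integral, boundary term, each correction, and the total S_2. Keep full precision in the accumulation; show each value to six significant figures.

S_2 ≈ 1.00197e+06

Integral: ∫_3^13 x^5 dx = 804347.
Endpoint term: (f(3) + f(13))/2 = (243.000 + 371293)/2 = 185768.
So far: 990115.
Order-1 term: 1/12 · (142805 − 405.000) = 11866.7.
After k=1: 1.00198e+06.
Order-2 term: −1/720 · (10140.0 − 540.000) = -13.3333.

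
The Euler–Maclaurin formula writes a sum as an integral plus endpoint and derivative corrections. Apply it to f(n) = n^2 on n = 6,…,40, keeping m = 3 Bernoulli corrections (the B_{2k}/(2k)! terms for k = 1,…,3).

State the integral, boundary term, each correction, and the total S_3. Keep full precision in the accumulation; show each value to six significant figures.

The integral term ∫_6^40 x^2 dx = 21261.3.
Boundary: ½(f(6) + f(40)) = ½(36.0000 + 1600.00) = 818.000.
Integral + boundary = 22079.3.
k=1: B_{2}/(2)! × [f^{(1)}(40) − f^{(1)}(6)] = 1/12 × (80.0000 − 12.0000) = 5.66667.
Partial sum through k=1: 22085.0.
k=2: B_{4}/(4)! × [f^{(3)}(40) − f^{(3)}(6)] = −1/720 × (0.00000 − 0.00000) = 0.00000.
Partial sum through k=2: 22085.0.
k=3: B_{6}/(6)! × [f^{(5)}(40) − f^{(5)}(6)] = 1/30240 × (0.00000 − 0.00000) = 0.00000.

S_3 ≈ 22085.0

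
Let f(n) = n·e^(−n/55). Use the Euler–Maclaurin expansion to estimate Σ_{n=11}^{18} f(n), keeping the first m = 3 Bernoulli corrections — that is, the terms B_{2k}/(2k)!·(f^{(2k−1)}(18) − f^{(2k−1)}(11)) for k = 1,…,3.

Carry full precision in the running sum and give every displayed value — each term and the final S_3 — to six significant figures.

∫_11^18 x·e^(−x/55) dx evaluates to 77.6309.
Boundary: ½(f(11) + f(18)) = ½(9.00604 + 12.9760) = 10.9910.
Integral + boundary = 88.6219.
k=1: B_{2}/(2)! × [f^{(1)}(18) − f^{(1)}(11)] = 1/12 × (0.484960 − 0.654985) = -0.0141687.
After k=1: 88.6077.
k=2: B_{4}/(4)! × [f^{(3)}(18) − f^{(3)}(11)] = −1/720 × (0.000636937 − 0.000757833) = 1.67912e-07.
After k=2: 88.6077.
k=3: B_{6}/(6)! × [f^{(5)}(18) − f^{(5)}(11)] = 1/30240 × (3.68118e-07 − 4.29469e-07) = -2.02880e-12.

S_3 ≈ 88.6077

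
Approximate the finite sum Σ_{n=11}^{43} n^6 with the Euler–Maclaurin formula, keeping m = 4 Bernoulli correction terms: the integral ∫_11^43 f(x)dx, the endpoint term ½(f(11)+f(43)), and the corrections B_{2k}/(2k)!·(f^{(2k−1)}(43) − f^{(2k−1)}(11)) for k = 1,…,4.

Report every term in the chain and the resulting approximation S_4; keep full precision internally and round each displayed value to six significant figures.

S_4 ≈ 4.20634e+10

∫_11^43 x^6 dx evaluates to 3.88284e+10.
½[f(11) + f(43)] = ½[1.77156e+06 + 6.32136e+09] = 3.16157e+09.
So far: 4.19900e+10.
Correction k=1: B_{2}/2! · (f^{(1)}(43) − f^{(1)}(11)) = 1/12 · (8.82051e+08 − 966306) = 7.34237e+07.
Partial sum through k=1: 4.20634e+10.
Correction k=2: B_{4}/4! · (f^{(3)}(43) − f^{(3)}(11)) = −1/720 · (9.54084e+06 − 159720) = -13029.3.
Partial sum through k=2: 4.20634e+10.
Correction k=3: B_{6}/6! · (f^{(5)}(43) − f^{(5)}(11)) = 1/30240 · (30960.0 − 7920.00) = 0.761905.
Partial sum through k=3: 4.20634e+10.
Correction k=4: B_{8}/8! · (f^{(7)}(43) − f^{(7)}(11)) = −1/1209600 · (0.00000 − 0.00000) = 0.00000.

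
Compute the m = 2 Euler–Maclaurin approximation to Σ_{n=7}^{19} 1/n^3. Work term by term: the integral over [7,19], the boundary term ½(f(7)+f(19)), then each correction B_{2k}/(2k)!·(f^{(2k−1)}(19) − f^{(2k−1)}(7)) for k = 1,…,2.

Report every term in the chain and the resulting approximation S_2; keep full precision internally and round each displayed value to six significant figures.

∫_7^19 1/x^3 dx evaluates to 0.00881904.
Endpoint term: (f(7) + f(19))/2 = (0.00291545 + 0.000145794)/2 = 0.00153062.
Running total after boundary: 0.0103497.
Order-1 term: 1/12 · (-2.30201e-05 − (-0.00124948)) = 0.000102205.
Partial sum through k=1: 0.0104519.
Order-2 term: −1/720 · (-1.27535e-06 − (-0.000509992)) = -7.06550e-07.

S_2 ≈ 0.0104512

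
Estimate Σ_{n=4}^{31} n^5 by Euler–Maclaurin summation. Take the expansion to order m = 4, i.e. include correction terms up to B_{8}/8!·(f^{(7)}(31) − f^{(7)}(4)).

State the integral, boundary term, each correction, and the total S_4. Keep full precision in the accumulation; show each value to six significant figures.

S_4 ≈ 1.62616e+08

∫_4^31 x^5 dx evaluates to 1.47917e+08.
½[f(4) + f(31)] = ½[1024.00 + 2.86292e+07] = 1.43151e+07.
So far: 1.62232e+08.
k=1: B_{2}/(2)! × [f^{(1)}(31) − f^{(1)}(4)] = 1/12 × (4.61760e+06 − 1280.00) = 384694.
Partial sum through k=1: 1.62616e+08.
k=2: B_{4}/(4)! × [f^{(3)}(31) − f^{(3)}(4)] = −1/720 × (57660.0 − 960.000) = -78.7500.
Partial sum through k=2: 1.62616e+08.
k=3: B_{6}/(6)! × [f^{(5)}(31) − f^{(5)}(4)] = 1/30240 × (120.000 − 120.000) = 0.00000.
Partial sum through k=3: 1.62616e+08.
k=4: B_{8}/(8)! × [f^{(7)}(31) − f^{(7)}(4)] = −1/1209600 × (0.00000 − 0.00000) = 0.00000.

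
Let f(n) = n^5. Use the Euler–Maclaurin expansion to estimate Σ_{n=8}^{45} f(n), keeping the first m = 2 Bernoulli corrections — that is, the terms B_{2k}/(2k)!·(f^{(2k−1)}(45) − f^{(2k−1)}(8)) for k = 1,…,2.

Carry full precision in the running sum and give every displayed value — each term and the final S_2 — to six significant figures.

The integral term ∫_8^45 x^5 dx = 1.38392e+09.
Boundary: ½(f(8) + f(45)) = ½(32768.0 + 1.84528e+08) = 9.22804e+07.
So far: 1.47620e+09.
Order-1 term: 1/12 · (2.05031e+07 − 20480.0) = 1.70689e+06.
Running total after k=1: 1.47790e+09.
Order-2 term: −1/720 · (121500 − 3840.00) = -163.417.

S_2 ≈ 1.47790e+09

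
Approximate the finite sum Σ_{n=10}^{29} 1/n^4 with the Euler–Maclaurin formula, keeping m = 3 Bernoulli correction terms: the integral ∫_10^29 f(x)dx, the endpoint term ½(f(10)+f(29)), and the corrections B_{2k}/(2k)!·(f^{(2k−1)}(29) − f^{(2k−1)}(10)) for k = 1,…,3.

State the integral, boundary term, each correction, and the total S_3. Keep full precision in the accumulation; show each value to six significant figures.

S_3 ≈ 0.000373674

Integral: ∫_10^29 1/x^4 dx = 0.000319666.
½[f(10) + f(29)] = ½[0.000100000 + 1.41387e-06] = 5.07069e-05.
Integral + boundary = 0.000370373.
k=1: B_{2}/(2)! × [f^{(1)}(29) − f^{(1)}(10)] = 1/12 × (-1.95016e-07 − (-4.00000e-05)) = 3.31708e-06.
Partial sum through k=1: 0.000373690.
k=2: B_{4}/(4)! × [f^{(3)}(29) − f^{(3)}(10)] = −1/720 × (-6.95657e-09 − (-1.20000e-05)) = -1.66570e-08.
Partial sum through k=2: 0.000373673.
k=3: B_{6}/(6)! × [f^{(5)}(29) − f^{(5)}(10)] = 1/30240 × (-4.63220e-10 − (-6.72000e-06)) = 2.22207e-10.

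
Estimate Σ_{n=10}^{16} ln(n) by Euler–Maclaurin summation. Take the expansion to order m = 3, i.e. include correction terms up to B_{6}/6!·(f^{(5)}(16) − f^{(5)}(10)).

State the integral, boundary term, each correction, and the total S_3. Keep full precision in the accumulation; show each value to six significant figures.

∫_10^16 ln(x) dx evaluates to 15.3356.
½[f(10) + f(16)] = ½[2.30259 + 2.77259] = 2.53759.
Running total after boundary: 17.8732.
Order-1 term: 1/12 · (0.0625000 − 0.100000) = -0.00312500.
Partial sum through k=1: 17.8700.
Order-2 term: −1/720 · (0.000488281 − 0.00200000) = 2.09961e-06.
Partial sum through k=2: 17.8700.
Order-3 term: 1/30240 · (2.28882e-05 − 0.000240000) = -7.17962e-09.

S_3 ≈ 17.8700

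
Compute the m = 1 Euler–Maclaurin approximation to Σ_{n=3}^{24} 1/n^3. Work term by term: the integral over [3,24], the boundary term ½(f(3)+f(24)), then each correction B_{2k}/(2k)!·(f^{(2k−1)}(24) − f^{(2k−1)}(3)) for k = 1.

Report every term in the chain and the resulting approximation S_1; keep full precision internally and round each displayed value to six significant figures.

S_1 ≈ 0.0763279

∫_3^24 1/x^3 dx evaluates to 0.0546875.
Boundary: ½(f(3) + f(24)) = ½(0.0370370 + 7.23380e-05) = 0.0185547.
Integral + boundary = 0.0732422.
k=1: B_{2}/(2)! × [f^{(1)}(24) − f^{(1)}(3)] = 1/12 × (-9.04225e-06 − (-0.0370370)) = 0.00308567.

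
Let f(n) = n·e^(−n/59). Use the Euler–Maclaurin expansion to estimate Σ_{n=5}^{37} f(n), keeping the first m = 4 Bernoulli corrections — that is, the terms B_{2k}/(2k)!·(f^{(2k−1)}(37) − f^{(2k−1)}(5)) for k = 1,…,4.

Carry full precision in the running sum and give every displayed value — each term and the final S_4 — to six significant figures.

∫_5^37 x·e^(−x/59) dx evaluates to 443.880.
½[f(5) + f(37)] = ½[4.59373 + 19.7628] = 12.1782.
Integral + boundary = 456.058.
Correction k=1: B_{2}/2! · (f^{(1)}(37) − f^{(1)}(5)) = 1/12 · (0.199167 − 0.840886) = -0.0534766.
Running total after k=1: 456.005.
Correction k=2: B_{4}/4! · (f^{(3)}(37) − f^{(3)}(5)) = −1/720 · (0.000364098 − 0.000769428) = 5.62958e-07.
Running total after k=2: 456.005.
Correction k=3: B_{6}/6! · (f^{(5)}(37) − f^{(5)}(5)) = 1/30240 · (1.92755e-07 − 3.72678e-07) = -5.94982e-12.
Running total after k=3: 456.005.
Correction k=4: B_{8}/8! · (f^{(7)}(37) − f^{(7)}(5)) = −1/1209600 · (8.06993e-11 − 1.50623e-10) = 5.78074e-17.

S_4 ≈ 456.005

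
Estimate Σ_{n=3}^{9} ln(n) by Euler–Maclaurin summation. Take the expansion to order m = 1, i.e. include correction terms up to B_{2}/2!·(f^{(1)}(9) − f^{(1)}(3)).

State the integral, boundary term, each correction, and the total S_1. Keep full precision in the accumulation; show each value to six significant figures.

S_1 ≈ 12.1086

∫_3^9 ln(x) dx evaluates to 10.4792.
Boundary: ½(f(3) + f(9)) = ½(1.09861 + 2.19722) = 1.64792.
Running total after boundary: 12.1271.
Correction k=1: B_{2}/2! · (f^{(1)}(9) − f^{(1)}(3)) = 1/12 · (0.111111 − 0.333333) = -0.0185185.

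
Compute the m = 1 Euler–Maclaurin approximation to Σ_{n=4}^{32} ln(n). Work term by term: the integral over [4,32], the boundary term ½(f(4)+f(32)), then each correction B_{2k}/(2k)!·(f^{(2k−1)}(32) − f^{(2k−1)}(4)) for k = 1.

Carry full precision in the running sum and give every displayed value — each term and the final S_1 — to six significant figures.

∫_4^32 ln(x) dx evaluates to 77.3584.
½[f(4) + f(32)] = ½[1.38629 + 3.46574] = 2.42602.
Running total after boundary: 79.7844.
Correction k=1: B_{2}/2! · (f^{(1)}(32) − f^{(1)}(4)) = 1/12 · (0.0312500 − 0.250000) = -0.0182292.

S_1 ≈ 79.7662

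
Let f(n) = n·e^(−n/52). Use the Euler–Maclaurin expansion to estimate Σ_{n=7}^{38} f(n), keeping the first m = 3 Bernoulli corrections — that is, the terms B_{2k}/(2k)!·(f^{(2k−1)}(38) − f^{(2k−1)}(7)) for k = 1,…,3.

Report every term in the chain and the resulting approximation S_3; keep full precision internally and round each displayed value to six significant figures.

The integral term ∫_7^38 x·e^(−x/52) dx = 427.992.
½[f(7) + f(38)] = ½[6.11836 + 18.2985] = 12.2084.
Running total after boundary: 440.200.
Correction k=1: B_{2}/2! · (f^{(1)}(38) − f^{(1)}(7)) = 1/12 · (0.129645 − 0.756391) = -0.0522289.
After k=1: 440.148.
Correction k=2: B_{4}/4! · (f^{(3)}(38) − f^{(3)}(7)) = −1/720 · (0.000404113 − 0.000926219) = 7.25147e-07.
After k=2: 440.148.
Correction k=3: B_{6}/6! · (f^{(5)}(38) − f^{(5)}(7)) = 1/30240 · (2.81169e-07 − 5.81622e-07) = -9.93563e-12.

S_3 ≈ 440.148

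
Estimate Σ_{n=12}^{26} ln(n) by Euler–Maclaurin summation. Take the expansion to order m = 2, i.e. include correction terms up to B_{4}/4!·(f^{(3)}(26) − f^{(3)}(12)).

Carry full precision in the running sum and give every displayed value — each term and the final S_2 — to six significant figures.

The integral term ∫_12^26 ln(x) dx = 40.8916.
Endpoint term: (f(12) + f(26))/2 = (2.48491 + 3.25810)/2 = 2.87150.
So far: 43.7631.
Correction k=1: B_{2}/2! · (f^{(1)}(26) − f^{(1)}(12)) = 1/12 · (0.0384615 − 0.0833333) = -0.00373932.
Running total after k=1: 43.7594.
Correction k=2: B_{4}/4! · (f^{(3)}(26) − f^{(3)}(12)) = −1/720 · (0.000113792 − 0.00115741) = 1.44947e-06.

S_2 ≈ 43.7594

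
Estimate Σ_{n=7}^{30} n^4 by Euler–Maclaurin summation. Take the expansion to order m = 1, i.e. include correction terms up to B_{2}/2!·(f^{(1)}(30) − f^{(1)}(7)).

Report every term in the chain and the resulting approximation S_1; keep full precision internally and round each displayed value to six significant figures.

The integral term ∫_7^30 x^4 dx = 4.85664e+06.
Boundary: ½(f(7) + f(30)) = ½(2401.00 + 810000) = 406200.
Integral + boundary = 5.26284e+06.
k=1: B_{2}/(2)! × [f^{(1)}(30) − f^{(1)}(7)] = 1/12 × (108000 − 1372.00) = 8885.67.

S_1 ≈ 5.27172e+06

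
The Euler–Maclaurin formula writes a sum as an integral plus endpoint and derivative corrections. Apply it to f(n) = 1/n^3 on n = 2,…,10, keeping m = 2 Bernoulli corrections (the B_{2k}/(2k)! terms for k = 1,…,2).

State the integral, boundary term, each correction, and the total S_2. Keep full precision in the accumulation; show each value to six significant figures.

S_2 ≈ 0.197298

∫_2^10 1/x^3 dx evaluates to 0.120000.
Boundary: ½(f(2) + f(10)) = ½(0.125000 + 0.00100000) = 0.0630000.
So far: 0.183000.
Order-1 term: 1/12 · (-0.000300000 − (-0.187500)) = 0.0156000.
Running total after k=1: 0.198600.
Order-2 term: −1/720 · (-6.00000e-05 − (-0.937500)) = -0.00130200.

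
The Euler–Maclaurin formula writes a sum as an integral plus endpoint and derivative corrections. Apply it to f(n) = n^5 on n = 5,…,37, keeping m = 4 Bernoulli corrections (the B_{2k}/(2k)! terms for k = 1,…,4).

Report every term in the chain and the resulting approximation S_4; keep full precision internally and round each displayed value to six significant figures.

S_4 ≈ 4.63073e+08

∫_5^37 x^5 dx evaluates to 4.27618e+08.
½[f(5) + f(37)] = ½[3125.00 + 6.93440e+07] = 3.46735e+07.
So far: 4.62292e+08.
Correction k=1: B_{2}/2! · (f^{(1)}(37) − f^{(1)}(5)) = 1/12 · (9.37080e+06 − 3125.00) = 780640.
Running total after k=1: 4.63073e+08.
Correction k=2: B_{4}/4! · (f^{(3)}(37) − f^{(3)}(5)) = −1/720 · (82140.0 − 1500.00) = -112.000.
Running total after k=2: 4.63073e+08.
Correction k=3: B_{6}/6! · (f^{(5)}(37) − f^{(5)}(5)) = 1/30240 · (120.000 − 120.000) = 0.00000.
Running total after k=3: 4.63073e+08.
Correction k=4: B_{8}/8! · (f^{(7)}(37) − f^{(7)}(5)) = −1/1209600 · (0.00000 − 0.00000) = 0.00000.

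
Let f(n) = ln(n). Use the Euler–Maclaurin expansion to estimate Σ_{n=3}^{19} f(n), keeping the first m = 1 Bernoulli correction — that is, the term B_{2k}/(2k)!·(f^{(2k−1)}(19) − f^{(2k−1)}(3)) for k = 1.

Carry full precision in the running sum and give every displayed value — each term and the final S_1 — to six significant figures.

Integral: ∫_3^19 ln(x) dx = 36.6485.
½[f(3) + f(19)] = ½[1.09861 + 2.94444] = 2.02153.
Running total after boundary: 38.6700.
Order-1 term: 1/12 · (0.0526316 − 0.333333) = -0.0233918.

S_1 ≈ 38.6466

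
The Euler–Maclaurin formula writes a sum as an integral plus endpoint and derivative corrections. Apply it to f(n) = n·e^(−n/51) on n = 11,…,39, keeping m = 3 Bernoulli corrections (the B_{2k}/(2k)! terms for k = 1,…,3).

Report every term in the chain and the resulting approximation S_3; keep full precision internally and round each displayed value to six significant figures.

S_3 ≈ 425.489

∫_11^39 x·e^(−x/51) dx evaluates to 412.023.
Boundary: ½(f(11) + f(39)) = ½(8.86587 + 18.1534) = 13.5096.
So far: 425.533.
Correction k=1: B_{2}/2! · (f^{(1)}(39) − f^{(1)}(11)) = 1/12 · (0.109523 − 0.632148) = -0.0435521.
After k=1: 425.489.
Correction k=2: B_{4}/4! · (f^{(3)}(39) − f^{(3)}(11)) = −1/720 · (0.000400025 − 0.000862793) = 6.42733e-07.
After k=2: 425.489.
Correction k=3: B_{6}/6! · (f^{(5)}(39) − f^{(5)}(11)) = 1/30240 · (2.91404e-07 − 5.69990e-07) = -9.21252e-12.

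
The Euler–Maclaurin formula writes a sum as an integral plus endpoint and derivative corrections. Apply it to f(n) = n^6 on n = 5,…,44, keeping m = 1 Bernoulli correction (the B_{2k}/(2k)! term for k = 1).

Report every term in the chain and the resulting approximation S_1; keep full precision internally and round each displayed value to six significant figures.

S_1 ≈ 4.93217e+10

Integral: ∫_5^44 x^6 dx = 4.56111e+10.
½[f(5) + f(44)] = ½[15625.0 + 7.25631e+09] = 3.62816e+09.
Integral + boundary = 4.92393e+10.
Order-1 term: 1/12 · (9.89497e+08 − 18750.0) = 8.24565e+07.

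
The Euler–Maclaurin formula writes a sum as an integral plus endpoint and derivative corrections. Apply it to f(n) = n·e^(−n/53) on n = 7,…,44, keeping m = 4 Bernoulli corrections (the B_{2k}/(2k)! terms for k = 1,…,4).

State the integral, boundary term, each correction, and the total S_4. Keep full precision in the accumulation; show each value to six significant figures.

The integral term ∫_7^44 x·e^(−x/53) dx = 545.248.
Boundary: ½(f(7) + f(44)) = ½(6.13392 + 19.1825) = 12.6582.
So far: 557.906.
Order-1 term: 1/12 · (0.0740321 − 0.760540) = -0.0572090.
Running total after k=1: 557.849.
Order-2 term: −1/720 · (0.000336763 − 0.000894657) = 7.74853e-07.
Running total after k=2: 557.849.
Order-3 term: 1/30240 · (2.30392e-07 − 5.40606e-07) = -1.02584e-11.
Running total after k=3: 557.849.
Order-4 term: −1/1209600 · (1.21359e-10 − 2.71526e-10) = 1.24146e-16.

S_4 ≈ 557.849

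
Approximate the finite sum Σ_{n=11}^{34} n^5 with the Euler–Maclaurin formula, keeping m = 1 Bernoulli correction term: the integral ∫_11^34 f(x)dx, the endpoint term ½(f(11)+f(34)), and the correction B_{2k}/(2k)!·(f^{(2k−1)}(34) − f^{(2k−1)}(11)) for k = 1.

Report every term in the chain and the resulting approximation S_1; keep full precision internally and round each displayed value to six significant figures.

S_1 ≈ 2.80521e+08

Integral: ∫_11^34 x^5 dx = 2.57172e+08.
Boundary: ½(f(11) + f(34)) = ½(161051 + 4.54354e+07) = 2.27982e+07.
Running total after boundary: 2.79970e+08.
Order-1 term: 1/12 · (6.68168e+06 − 73205.0) = 550706.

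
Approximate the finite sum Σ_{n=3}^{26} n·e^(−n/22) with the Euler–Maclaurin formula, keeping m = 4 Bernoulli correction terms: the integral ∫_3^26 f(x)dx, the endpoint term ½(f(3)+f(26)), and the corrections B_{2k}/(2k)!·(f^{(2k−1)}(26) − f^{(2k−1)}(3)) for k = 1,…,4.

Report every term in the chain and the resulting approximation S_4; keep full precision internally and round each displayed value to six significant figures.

S_4 ≈ 161.221

Integral: ∫_3^26 x·e^(−x/22) dx = 155.992.
Boundary: ½(f(3) + f(26)) = ½(2.61758 + 7.97473) = 5.29616.
So far: 161.288.
Order-1 term: 1/12 · (-0.0557674 − 0.753545) = -0.0674427.
After k=1: 161.221.
Order-2 term: −1/720 · (0.00115222 − 0.00516239) = 5.56968e-06.
After k=2: 161.221.
Order-3 term: 1/30240 · (4.99930e-06 − 1.81154e-05) = -4.33734e-10.
After k=3: 161.221.
Order-4 term: −1/1209600 · (1.57396e-08 − 5.28197e-08) = 3.06549e-14.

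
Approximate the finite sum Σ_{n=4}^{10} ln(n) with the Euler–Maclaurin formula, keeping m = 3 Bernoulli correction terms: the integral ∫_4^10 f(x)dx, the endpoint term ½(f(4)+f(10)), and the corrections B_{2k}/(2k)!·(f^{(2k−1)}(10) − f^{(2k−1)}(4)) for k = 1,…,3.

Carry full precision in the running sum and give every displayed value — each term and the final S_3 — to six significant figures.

S_3 ≈ 13.3127

Integral: ∫_4^10 ln(x) dx = 11.4807.
½[f(4) + f(10)] = ½[1.38629 + 2.30259] = 1.84444.
So far: 13.3251.
k=1: B_{2}/(2)! × [f^{(1)}(10) − f^{(1)}(4)] = 1/12 × (0.100000 − 0.250000) = -0.0125000.
Running total after k=1: 13.3126.
k=2: B_{4}/(4)! × [f^{(3)}(10) − f^{(3)}(4)] = −1/720 × (0.00200000 − 0.0312500) = 4.06250e-05.
Running total after k=2: 13.3127.
k=3: B_{6}/(6)! × [f^{(5)}(10) − f^{(5)}(4)] = 1/30240 × (0.000240000 − 0.0234375) = -7.67113e-07.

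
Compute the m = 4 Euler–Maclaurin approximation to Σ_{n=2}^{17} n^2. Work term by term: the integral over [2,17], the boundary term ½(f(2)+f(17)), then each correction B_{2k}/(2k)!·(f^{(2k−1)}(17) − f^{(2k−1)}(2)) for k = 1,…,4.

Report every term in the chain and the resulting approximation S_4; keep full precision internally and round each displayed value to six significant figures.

∫_2^17 x^2 dx evaluates to 1635.00.
Boundary: ½(f(2) + f(17)) = ½(4.00000 + 289.000) = 146.500.
Integral + boundary = 1781.50.
Correction k=1: B_{2}/2! · (f^{(1)}(17) − f^{(1)}(2)) = 1/12 · (34.0000 − 4.00000) = 2.50000.
Partial sum through k=1: 1784.00.
Correction k=2: B_{4}/4! · (f^{(3)}(17) − f^{(3)}(2)) = −1/720 · (0.00000 − 0.00000) = 0.00000.
Partial sum through k=2: 1784.00.
Correction k=3: B_{6}/6! · (f^{(5)}(17) − f^{(5)}(2)) = 1/30240 · (0.00000 − 0.00000) = 0.00000.
Partial sum through k=3: 1784.00.
Correction k=4: B_{8}/8! · (f^{(7)}(17) − f^{(7)}(2)) = −1/1209600 · (0.00000 − 0.00000) = 0.00000.

S_4 ≈ 1784.00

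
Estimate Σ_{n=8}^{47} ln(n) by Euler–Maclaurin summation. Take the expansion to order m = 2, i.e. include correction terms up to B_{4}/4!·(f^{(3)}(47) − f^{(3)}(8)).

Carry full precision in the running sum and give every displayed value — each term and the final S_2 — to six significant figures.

The integral term ∫_8^47 ln(x) dx = 125.321.
Endpoint term: (f(8) + f(47))/2 = (2.07944 + 3.85015)/2 = 2.96479.
Running total after boundary: 128.286.
k=1: B_{2}/(2)! × [f^{(1)}(47) − f^{(1)}(8)] = 1/12 × (0.0212766 − 0.125000) = -0.00864362.
Partial sum through k=1: 128.278.
k=2: B_{4}/(4)! × [f^{(3)}(47) − f^{(3)}(8)] = −1/720 × (1.92636e-05 − 0.00390625) = 5.39859e-06.

S_2 ≈ 128.278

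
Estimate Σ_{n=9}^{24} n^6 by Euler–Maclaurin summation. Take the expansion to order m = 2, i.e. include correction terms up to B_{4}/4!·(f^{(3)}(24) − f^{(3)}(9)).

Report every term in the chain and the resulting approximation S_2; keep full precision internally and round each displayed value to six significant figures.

S_2 ≈ 7.54294e+08

The integral term ∫_9^24 x^6 dx = 6.54527e+08.
½[f(9) + f(24)] = ½[531441 + 1.91103e+08] = 9.58172e+07.
Integral + boundary = 7.50344e+08.
k=1: B_{2}/(2)! × [f^{(1)}(24) − f^{(1)}(9)] = 1/12 × (4.77757e+07 − 354294) = 3.95179e+06.
After k=1: 7.54296e+08.
k=2: B_{4}/(4)! × [f^{(3)}(24) − f^{(3)}(9)] = −1/720 × (1.65888e+06 − 87480.0) = -2182.50.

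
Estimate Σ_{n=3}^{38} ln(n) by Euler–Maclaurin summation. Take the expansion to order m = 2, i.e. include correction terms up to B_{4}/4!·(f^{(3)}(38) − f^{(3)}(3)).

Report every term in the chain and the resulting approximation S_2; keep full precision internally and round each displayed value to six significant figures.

∫_3^38 ln(x) dx evaluates to 99.9324.
Endpoint term: (f(3) + f(38))/2 = (1.09861 + 3.63759)/2 = 2.36810.
So far: 102.301.
Correction k=1: B_{2}/2! · (f^{(1)}(38) − f^{(1)}(3)) = 1/12 · (0.0263158 − 0.333333) = -0.0255848.
After k=1: 102.275.
Correction k=2: B_{4}/4! · (f^{(3)}(38) − f^{(3)}(3)) = −1/720 · (3.64485e-05 − 0.0740741) = 0.000102830.

S_2 ≈ 102.275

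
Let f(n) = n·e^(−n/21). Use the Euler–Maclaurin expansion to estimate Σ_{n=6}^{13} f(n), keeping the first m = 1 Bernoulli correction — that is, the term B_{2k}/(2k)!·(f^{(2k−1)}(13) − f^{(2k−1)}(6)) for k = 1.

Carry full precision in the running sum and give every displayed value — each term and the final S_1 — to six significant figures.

Integral: ∫_6^13 x·e^(−x/21) dx = 41.6293.
½[f(6) + f(13)] = ½[4.50886 + 6.99994] = 5.75440.
Running total after boundary: 47.3837.
Order-1 term: 1/12 · (0.205126 − 0.536769) = -0.0276369.

S_1 ≈ 47.3561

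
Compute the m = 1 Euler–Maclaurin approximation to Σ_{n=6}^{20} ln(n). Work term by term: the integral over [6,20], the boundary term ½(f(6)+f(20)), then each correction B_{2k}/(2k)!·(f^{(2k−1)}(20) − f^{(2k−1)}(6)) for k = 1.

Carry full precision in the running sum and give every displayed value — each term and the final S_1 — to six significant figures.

S_1 ≈ 37.5481

Integral: ∫_6^20 ln(x) dx = 35.1641.
½[f(6) + f(20)] = ½[1.79176 + 2.99573] = 2.39375.
So far: 37.5578.
Correction k=1: B_{2}/2! · (f^{(1)}(20) − f^{(1)}(6)) = 1/12 · (0.0500000 − 0.166667) = -0.00972222.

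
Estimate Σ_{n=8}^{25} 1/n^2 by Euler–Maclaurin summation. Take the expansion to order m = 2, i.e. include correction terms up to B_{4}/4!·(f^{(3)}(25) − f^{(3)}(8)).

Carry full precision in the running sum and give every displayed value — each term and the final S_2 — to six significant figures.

S_2 ≈ 0.0939263

Integral: ∫_8^25 1/x^2 dx = 0.0850000.
½[f(8) + f(25)] = ½[0.0156250 + 0.00160000] = 0.00861250.
Integral + boundary = 0.0936125.
Correction k=1: B_{2}/2! · (f^{(1)}(25) − f^{(1)}(8)) = 1/12 · (-0.000128000 − (-0.00390625)) = 0.000314854.
After k=1: 0.0939274.
Correction k=2: B_{4}/4! · (f^{(3)}(25) − f^{(3)}(8)) = −1/720 · (-2.45760e-06 − (-0.000732422)) = -1.01384e-06.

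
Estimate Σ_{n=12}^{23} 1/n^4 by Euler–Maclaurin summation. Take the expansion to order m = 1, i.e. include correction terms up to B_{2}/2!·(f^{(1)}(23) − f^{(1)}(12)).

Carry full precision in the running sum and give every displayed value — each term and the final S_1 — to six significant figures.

The integral term ∫_12^23 1/x^4 dx = 0.000165505.
Endpoint term: (f(12) + f(23))/2 = (4.82253e-05 + 3.57346e-06)/2 = 2.58994e-05.
Running total after boundary: 0.000191404.
k=1: B_{2}/(2)! × [f^{(1)}(23) − f^{(1)}(12)] = 1/12 × (-6.21471e-07 − (-1.60751e-05)) = 1.28780e-06.

S_1 ≈ 0.000192692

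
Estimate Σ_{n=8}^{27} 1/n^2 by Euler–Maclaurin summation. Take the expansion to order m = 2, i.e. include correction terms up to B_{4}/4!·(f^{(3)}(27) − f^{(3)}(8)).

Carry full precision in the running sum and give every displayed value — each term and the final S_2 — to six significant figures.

∫_8^27 1/x^2 dx evaluates to 0.0879630.
Boundary: ½(f(8) + f(27)) = ½(0.0156250 + 0.00137174) = 0.00849837.
Running total after boundary: 0.0964613.
k=1: B_{2}/(2)! × [f^{(1)}(27) − f^{(1)}(8)] = 1/12 × (-0.000101611 − (-0.00390625)) = 0.000317053.
Partial sum through k=1: 0.0967784.
k=2: B_{4}/(4)! × [f^{(3)}(27) − f^{(3)}(8)] = −1/720 × (-1.67260e-06 − (-0.000732422)) = -1.01493e-06.

S_2 ≈ 0.0967774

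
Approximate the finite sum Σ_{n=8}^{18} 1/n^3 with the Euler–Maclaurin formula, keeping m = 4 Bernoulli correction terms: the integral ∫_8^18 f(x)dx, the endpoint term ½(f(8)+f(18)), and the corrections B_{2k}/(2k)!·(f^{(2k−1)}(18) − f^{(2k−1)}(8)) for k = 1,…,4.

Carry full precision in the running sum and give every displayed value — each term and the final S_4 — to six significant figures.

Integral: ∫_8^18 1/x^3 dx = 0.00626929.
½[f(8) + f(18)] = ½[0.00195312 + 0.000171468] = 0.00106230.
Running total after boundary: 0.00733159.
k=1: B_{2}/(2)! × [f^{(1)}(18) − f^{(1)}(8)] = 1/12 × (-2.85780e-05 − (-0.000732422)) = 5.86537e-05.
Running total after k=1: 0.00739024.
k=2: B_{4}/(4)! × [f^{(3)}(18) − f^{(3)}(8)] = −1/720 × (-1.76407e-06 − (-0.000228882)) = -3.15441e-07.
Running total after k=2: 0.00738992.
k=3: B_{6}/(6)! × [f^{(5)}(18) − f^{(5)}(8)] = 1/30240 × (-2.28676e-07 − (-0.000150204)) = 4.95949e-09.
Running total after k=3: 0.00738993.
k=4: B_{8}/(8)! × [f^{(7)}(18) − f^{(7)}(8)] = −1/1209600 × (-5.08169e-08 − (-0.000168979)) = -1.39656e-10.

S_4 ≈ 0.00738993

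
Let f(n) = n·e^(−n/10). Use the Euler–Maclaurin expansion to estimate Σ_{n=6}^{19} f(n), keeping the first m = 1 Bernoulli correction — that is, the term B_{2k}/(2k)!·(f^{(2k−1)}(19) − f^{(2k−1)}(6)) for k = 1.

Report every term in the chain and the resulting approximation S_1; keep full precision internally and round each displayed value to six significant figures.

∫_6^19 x·e^(−x/10) dx evaluates to 44.4350.
½[f(6) + f(19)] = ½[3.29287 + 2.84180] = 3.06734.
So far: 47.5023.
Order-1 term: 1/12 · (-0.134612 − 0.219525) = -0.0295114.

S_1 ≈ 47.4728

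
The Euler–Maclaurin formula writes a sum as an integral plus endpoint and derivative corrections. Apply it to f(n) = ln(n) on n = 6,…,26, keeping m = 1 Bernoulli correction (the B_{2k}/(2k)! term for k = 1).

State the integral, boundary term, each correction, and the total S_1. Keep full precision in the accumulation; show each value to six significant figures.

∫_6^26 ln(x) dx evaluates to 53.9600.
Boundary: ½(f(6) + f(26)) = ½(1.79176 + 3.25810) = 2.52493.
Running total after boundary: 56.4849.
k=1: B_{2}/(2)! × [f^{(1)}(26) − f^{(1)}(6)] = 1/12 × (0.0384615 − 0.166667) = -0.0106838.

S_1 ≈ 56.4742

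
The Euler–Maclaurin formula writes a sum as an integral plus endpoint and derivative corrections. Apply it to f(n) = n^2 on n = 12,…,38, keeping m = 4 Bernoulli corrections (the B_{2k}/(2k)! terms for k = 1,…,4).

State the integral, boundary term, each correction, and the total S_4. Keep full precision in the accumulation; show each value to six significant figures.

∫_12^38 x^2 dx evaluates to 17714.7.
Endpoint term: (f(12) + f(38))/2 = (144.000 + 1444.00)/2 = 794.000.
Integral + boundary = 18508.7.
Order-1 term: 1/12 · (76.0000 − 24.0000) = 4.33333.
Partial sum through k=1: 18513.0.
Order-2 term: −1/720 · (0.00000 − 0.00000) = 0.00000.
Partial sum through k=2: 18513.0.
Order-3 term: 1/30240 · (0.00000 − 0.00000) = 0.00000.
Partial sum through k=3: 18513.0.
Order-4 term: −1/1209600 · (0.00000 − 0.00000) = 0.00000.

S_4 ≈ 18513.0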